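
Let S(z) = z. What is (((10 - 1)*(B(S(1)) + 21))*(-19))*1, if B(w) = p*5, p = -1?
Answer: -2736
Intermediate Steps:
B(w) = -5 (B(w) = -1*5 = -5)
(((10 - 1)*(B(S(1)) + 21))*(-19))*1 = (((10 - 1)*(-5 + 21))*(-19))*1 = ((9*16)*(-19))*1 = (144*(-19))*1 = -2736*1 = -2736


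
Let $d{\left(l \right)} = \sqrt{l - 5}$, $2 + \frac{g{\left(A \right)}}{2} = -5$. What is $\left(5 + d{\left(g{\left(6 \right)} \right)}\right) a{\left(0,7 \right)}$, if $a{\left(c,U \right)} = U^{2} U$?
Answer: $1715 + 343 i \sqrt{19} \approx 1715.0 + 1495.1 i$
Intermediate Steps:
$g{\left(A \right)} = -14$ ($g{\left(A \right)} = -4 + 2 \left(-5\right) = -4 - 10 = -14$)
$d{\left(l \right)} = \sqrt{-5 + l}$
$a{\left(c,U \right)} = U^{3}$
$\left(5 + d{\left(g{\left(6 \right)} \right)}\right) a{\left(0,7 \right)} = \left(5 + \sqrt{-5 - 14}\right) 7^{3} = \left(5 + \sqrt{-19}\right) 343 = \left(5 + i \sqrt{19}\right) 343 = 1715 + 343 i \sqrt{19}$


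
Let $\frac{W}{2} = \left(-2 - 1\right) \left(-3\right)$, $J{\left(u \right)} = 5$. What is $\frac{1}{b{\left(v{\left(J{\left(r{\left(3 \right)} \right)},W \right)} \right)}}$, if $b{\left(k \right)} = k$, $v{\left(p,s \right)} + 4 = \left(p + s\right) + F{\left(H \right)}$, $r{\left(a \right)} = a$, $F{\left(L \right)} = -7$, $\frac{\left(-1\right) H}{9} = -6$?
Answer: $\frac{1}{12} \approx 0.083333$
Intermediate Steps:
$H = 54$ ($H = \left(-9\right) \left(-6\right) = 54$)
$W = 18$ ($W = 2 \left(-2 - 1\right) \left(-3\right) = 2 \left(\left(-3\right) \left(-3\right)\right) = 2 \cdot 9 = 18$)
$v{\left(p,s \right)} = -11 + p + s$ ($v{\left(p,s \right)} = -4 - \left(7 - p - s\right) = -4 + \left(-7 + p + s\right) = -11 + p + s$)
$\frac{1}{b{\left(v{\left(J{\left(r{\left(3 \right)} \right)},W \right)} \right)}} = \frac{1}{-11 + 5 + 18} = \frac{1}{12}$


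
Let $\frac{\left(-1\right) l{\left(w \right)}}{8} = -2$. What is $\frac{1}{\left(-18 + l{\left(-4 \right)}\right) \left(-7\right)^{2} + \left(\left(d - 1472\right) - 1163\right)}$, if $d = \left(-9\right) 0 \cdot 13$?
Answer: $- \frac{1}{2733} \approx -0.0003659$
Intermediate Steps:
$l{\left(w \right)} = 16$ ($l{\left(w \right)} = \left(-8\right) \left(-2\right) = 16$)
$d = 0$ ($d = 0 \cdot 13 = 0$)
$\frac{1}{\left(-18 + l{\left(-4 \right)}\right) \left(-7\right)^{2} + \left(\left(d - 1472\right) - 1163\right)} = \frac{1}{\left(-18 + 16\right) \left(-7\right)^{2} + \left(\left(0 - 1472\right) - 1163\right)} = \frac{1}{\left(-2\right) 49 - 2635} = \frac{1}{-98 - 2635} = \frac{1}{-2733} = - \frac{1}{2733}$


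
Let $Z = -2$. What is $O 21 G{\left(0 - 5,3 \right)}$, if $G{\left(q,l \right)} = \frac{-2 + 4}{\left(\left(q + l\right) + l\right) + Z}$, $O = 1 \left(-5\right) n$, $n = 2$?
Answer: $420$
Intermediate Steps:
$O = -10$ ($O = 1 \left(-5\right) 2 = \left(-5\right) 2 = -10$)
$G{\left(q,l \right)} = \frac{2}{-2 + q + 2 l}$ ($G{\left(q,l \right)} = \frac{-2 + 4}{\left(\left(q + l\right) + l\right) - 2} = \frac{2}{\left(\left(l + q\right) + l\right) - 2} = \frac{2}{\left(q + 2 l\right) - 2} = \frac{2}{-2 + q + 2 l}$)
$O 21 G{\left(0 - 5,3 \right)} = \left(-10\right) 21 \frac{2}{-2 + \left(0 - 5\right) + 2 \cdot 3} = - 210 \frac{2}{-2 + \left(0 - 5\right) + 6} = - 210 \frac{2}{-2 - 5 + 6} = - 210 \frac{2}{-1} = - 210 \cdot 2 \left(-1\right) = \left(-210\right) \left(-2\right) = 420$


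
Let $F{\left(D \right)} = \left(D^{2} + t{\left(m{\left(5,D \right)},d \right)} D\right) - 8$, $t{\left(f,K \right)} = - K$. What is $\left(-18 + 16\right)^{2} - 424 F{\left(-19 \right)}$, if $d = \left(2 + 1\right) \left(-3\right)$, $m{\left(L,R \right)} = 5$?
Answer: $-77164$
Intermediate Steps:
$d = -9$ ($d = 3 \left(-3\right) = -9$)
$F{\left(D \right)} = -8 + D^{2} + 9 D$ ($F{\left(D \right)} = \left(D^{2} + \left(-1\right) \left(-9\right) D\right) - 8 = \left(D^{2} + 9 D\right) - 8 = -8 + D^{2} + 9 D$)
$\left(-18 + 16\right)^{2} - 424 F{\left(-19 \right)} = \left(-18 + 16\right)^{2} - 424 \left(-8 + \left(-19\right)^{2} + 9 \left(-19\right)\right) = \left(-2\right)^{2} - 424 \left(-8 + 361 - 171\right) = 4 - 77168 = -77164$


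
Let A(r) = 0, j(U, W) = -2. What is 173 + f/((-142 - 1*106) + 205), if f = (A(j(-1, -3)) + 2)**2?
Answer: 7435/43 ≈ 172.91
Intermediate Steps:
f = 4 (f = (0 + 2)**2 = 2**2 = 4)
173 + f/((-142 - 1*106) + 205) = 173 + 4/((-142 - 1*106) + 205) = 173 + 4/((-142 - 106) + 205) = 173 + 4/(-248 + 205) = 173 + 4/(-43) = 173 + 4*(-1/43) = 173 - 4/43 = 7435/43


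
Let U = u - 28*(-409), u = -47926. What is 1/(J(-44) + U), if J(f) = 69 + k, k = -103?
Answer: -1/36508 ≈ -2.7391e-5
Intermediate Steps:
J(f) = -34 (J(f) = 69 - 103 = -34)
U = -36474 (U = -47926 - 28*(-409) = -47926 + 11452 = -36474)
1/(J(-44) + U) = 1/(-34 - 36474) = 1/(-36508) = -1/36508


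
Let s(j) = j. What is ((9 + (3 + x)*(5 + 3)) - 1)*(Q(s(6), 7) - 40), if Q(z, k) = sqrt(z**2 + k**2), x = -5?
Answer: 320 - 8*sqrt(85) ≈ 246.24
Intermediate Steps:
Q(z, k) = sqrt(k**2 + z**2)
((9 + (3 + x)*(5 + 3)) - 1)*(Q(s(6), 7) - 40) = ((9 + (3 - 5)*(5 + 3)) - 1)*(sqrt(7**2 + 6**2) - 40) = ((9 - 2*8) - 1)*(sqrt(49 + 36) - 40) = ((9 - 16) - 1)*(sqrt(85) - 40) = (-7 - 1)*(-40 + sqrt(85)) = -8*(-40 + sqrt(85)) = 320 - 8*sqrt(85)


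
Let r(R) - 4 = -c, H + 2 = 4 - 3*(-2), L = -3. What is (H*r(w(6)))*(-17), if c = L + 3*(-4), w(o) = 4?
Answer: -2584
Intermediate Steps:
H = 8 (H = -2 + (4 - 3*(-2)) = -2 + (4 + 6) = -2 + 10 = 8)
c = -15 (c = -3 + 3*(-4) = -3 - 12 = -15)
r(R) = 19 (r(R) = 4 - 1*(-15) = 4 + 15 = 19)
(H*r(w(6)))*(-17) = (8*19)*(-17) = 152*(-17) = -2584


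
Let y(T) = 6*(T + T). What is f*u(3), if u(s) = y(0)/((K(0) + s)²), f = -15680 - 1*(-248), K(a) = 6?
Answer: 0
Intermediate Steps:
f = -15432 (f = -15680 + 248 = -15432)
y(T) = 12*T (y(T) = 6*(2*T) = 12*T)
u(s) = 0 (u(s) = (12*0)/((6 + s)²) = 0/(6 + s)² = 0)
f*u(3) = -15432*0 = 0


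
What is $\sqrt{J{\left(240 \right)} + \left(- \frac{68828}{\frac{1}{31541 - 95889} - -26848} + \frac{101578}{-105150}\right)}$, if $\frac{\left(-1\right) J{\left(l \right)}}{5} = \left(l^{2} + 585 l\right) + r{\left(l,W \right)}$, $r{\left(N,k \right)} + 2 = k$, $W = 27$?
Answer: $\frac{2 i \sqrt{9076148893773897203955902398998}}{6055290936015} \approx 995.05 i$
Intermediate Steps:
$r{\left(N,k \right)} = -2 + k$
$J{\left(l \right)} = -125 - 2925 l - 5 l^{2}$ ($J{\left(l \right)} = - 5 \left(\left(l^{2} + 585 l\right) + \left(-2 + 27\right)\right) = - 5 \left(\left(l^{2} + 585 l\right) + 25\right) = - 5 \left(25 + l^{2} + 585 l\right) = -125 - 2925 l - 5 l^{2}$)
$\sqrt{J{\left(240 \right)} + \left(- \frac{68828}{\frac{1}{31541 - 95889} - -26848} + \frac{101578}{-105150}\right)} = \sqrt{\left(-125 - 702000 - 5 \cdot 240^{2}\right) + \left(- \frac{68828}{\frac{1}{31541 - 95889} - -26848} + \frac{101578}{-105150}\right)} = \sqrt{\left(-125 - 702000 - 288000\right) + \left(- \frac{68828}{\frac{1}{-64348} + 26848} + 101578 \left(- \frac{1}{105150}\right)\right)} = \sqrt{\left(-125 - 702000 - 288000\right) - \left(\frac{50789}{52575} + \frac{68828}{- \frac{1}{64348} + 26848}\right)} = \sqrt{-990125 - \left(\frac{50789}{52575} + \frac{68828}{\frac{1727615103}{64348}}\right)} = \sqrt{-990125 - \frac{106865193945689}{30276454680075}} = \sqrt{- \frac{29977581555303205064}{30276454680075}} = \frac{2 i \sqrt{9076148893773897203955902398998}}{6055290936015}$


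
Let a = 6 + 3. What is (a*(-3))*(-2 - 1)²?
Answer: -243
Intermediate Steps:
a = 9
(a*(-3))*(-2 - 1)² = (9*(-3))*(-2 - 1)² = -27*(-3)² = -27*9 = -243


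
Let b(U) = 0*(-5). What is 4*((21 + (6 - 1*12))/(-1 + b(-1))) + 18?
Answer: -42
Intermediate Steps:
b(U) = 0
4*((21 + (6 - 1*12))/(-1 + b(-1))) + 18 = 4*((21 + (6 - 1*12))/(-1 + 0)) + 18 = 4*((21 + (6 - 12))/(-1)) + 18 = 4*((21 - 6)*(-1)) + 18 = 4*(15*(-1)) + 18 = 4*(-15) + 18 = -60 + 18 = -42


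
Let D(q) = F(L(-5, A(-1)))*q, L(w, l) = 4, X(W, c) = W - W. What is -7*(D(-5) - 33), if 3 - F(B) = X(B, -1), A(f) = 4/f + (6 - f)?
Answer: 336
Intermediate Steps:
X(W, c) = 0
A(f) = 6 - f + 4/f
F(B) = 3 (F(B) = 3 - 1*0 = 3 + 0 = 3)
D(q) = 3*q
-7*(D(-5) - 33) = -7*(3*(-5) - 33) = -7*(-15 - 33) = -7*(-48) = 336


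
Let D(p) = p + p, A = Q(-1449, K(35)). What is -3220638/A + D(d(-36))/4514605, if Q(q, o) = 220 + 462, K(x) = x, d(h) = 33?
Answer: -7269954186489/1539480305 ≈ -4722.3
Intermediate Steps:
Q(q, o) = 682
A = 682
D(p) = 2*p
-3220638/A + D(d(-36))/4514605 = -3220638/682 + (2*33)/4514605 = -3220638*1/682 + 66*(1/4514605) = -1610319/341 + 66/4514605 = -7269954186489/1539480305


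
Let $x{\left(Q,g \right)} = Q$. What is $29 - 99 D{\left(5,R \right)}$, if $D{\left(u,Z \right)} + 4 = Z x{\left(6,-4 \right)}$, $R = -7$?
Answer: $4583$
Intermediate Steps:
$D{\left(u,Z \right)} = -4 + 6 Z$ ($D{\left(u,Z \right)} = -4 + Z 6 = -4 + 6 Z$)
$29 - 99 D{\left(5,R \right)} = 29 - 99 \left(-4 + 6 \left(-7\right)\right) = 29 - 99 \left(-4 - 42\right) = 29 - -4554 = 29 + 4554 = 4583$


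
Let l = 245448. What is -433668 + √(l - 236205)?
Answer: -433668 + 3*√1027 ≈ -4.3357e+5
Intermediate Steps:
-433668 + √(l - 236205) = -433668 + √(245448 - 236205) = -433668 + √9243 = -433668 + 3*√1027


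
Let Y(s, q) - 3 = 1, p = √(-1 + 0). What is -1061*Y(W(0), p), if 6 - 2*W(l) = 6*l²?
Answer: -4244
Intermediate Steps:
p = I (p = √(-1) = I ≈ 1.0*I)
W(l) = 3 - 3*l²
Y(s, q) = 4 (Y(s, q) = 3 + 1 = 4)
-1061*Y(W(0), p) = -1061*4 = -4244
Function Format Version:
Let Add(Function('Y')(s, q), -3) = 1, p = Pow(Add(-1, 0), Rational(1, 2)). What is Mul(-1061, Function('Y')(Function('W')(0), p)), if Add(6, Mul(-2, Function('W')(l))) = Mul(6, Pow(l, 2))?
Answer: -4244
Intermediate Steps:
p = I (p = Pow(-1, Rational(1, 2)) = I ≈ Mul(1.0000, I))
Function('W')(l) = Add(3, Mul(-3, Pow(l, 2))) (Function('W')(l) = Add(3, Mul(Rational(-1, 2), Mul(6, Pow(l, 2)))) = Add(3, Mul(-3, Pow(l, 2))))
Function('Y')(s, q) = 4 (Function('Y')(s, q) = Add(3, 1) = 4)
Mul(-1061, Function('Y')(Function('W')(0), p)) = Mul(-1061, 4) = -4244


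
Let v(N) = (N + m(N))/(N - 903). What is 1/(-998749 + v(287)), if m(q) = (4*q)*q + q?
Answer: -44/43968531 ≈ -1.0007e-6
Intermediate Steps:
m(q) = q + 4*q² (m(q) = 4*q² + q = q + 4*q²)
v(N) = (N + N*(1 + 4*N))/(-903 + N) (v(N) = (N + N*(1 + 4*N))/(N - 903) = (N + N*(1 + 4*N))/(-903 + N))
1/(-998749 + v(287)) = 1/(-998749 + 2*287*(1 + 2*287)/(-903 + 287)) = 1/(-998749 + 2*287*(1 + 574)/(-616)) = 1/(-998749 + 2*287*(-1/616)*575) = 1/(-998749 - 23575/44) = 1/(-43968531/44) = -44/43968531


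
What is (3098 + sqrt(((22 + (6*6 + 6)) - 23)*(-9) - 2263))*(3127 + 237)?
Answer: 10421672 + 6728*I*sqrt(658) ≈ 1.0422e+7 + 1.7258e+5*I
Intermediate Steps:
(3098 + sqrt(((22 + (6*6 + 6)) - 23)*(-9) - 2263))*(3127 + 237) = (3098 + sqrt(((22 + (36 + 6)) - 23)*(-9) - 2263))*3364 = (3098 + sqrt(((22 + 42) - 23)*(-9) - 2263))*3364 = (3098 + sqrt((64 - 23)*(-9) - 2263))*3364 = (3098 + sqrt(41*(-9) - 2263))*3364 = (3098 + sqrt(-369 - 2263))*3364 = (3098 + sqrt(-2632))*3364 = (3098 + 2*I*sqrt(658))*3364 = 10421672 + 6728*I*sqrt(658)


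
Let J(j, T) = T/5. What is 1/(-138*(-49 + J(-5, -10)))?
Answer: 1/7038 ≈ 0.00014209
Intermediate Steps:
J(j, T) = T/5 (J(j, T) = T*(⅕) = T/5)
1/(-138*(-49 + J(-5, -10))) = 1/(-138*(-49 + (⅕)*(-10))) = 1/(-138*(-49 - 2)) = 1/(-138*(-51)) = 1/7038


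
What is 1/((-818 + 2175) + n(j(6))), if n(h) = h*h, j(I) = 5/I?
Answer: 36/48877 ≈ 0.00073654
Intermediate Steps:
n(h) = h²
1/((-818 + 2175) + n(j(6))) = 1/((-818 + 2175) + (5/6)²) = 1/(1357 + (5*(⅙))²) = 1/(1357 + (⅚)²) = 1/(1357 + 25/36) = 1/(48877/36) = 36/48877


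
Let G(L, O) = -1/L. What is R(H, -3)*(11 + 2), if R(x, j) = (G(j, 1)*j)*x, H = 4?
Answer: -52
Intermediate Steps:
R(x, j) = -x (R(x, j) = ((-1/j)*j)*x = -x)
R(H, -3)*(11 + 2) = (-1*4)*(11 + 2) = -4*13 = -52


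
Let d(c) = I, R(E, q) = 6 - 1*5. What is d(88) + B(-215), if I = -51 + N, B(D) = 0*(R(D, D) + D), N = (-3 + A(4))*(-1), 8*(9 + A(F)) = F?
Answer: -79/2 ≈ -39.500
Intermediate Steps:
A(F) = -9 + F/8
R(E, q) = 1 (R(E, q) = 6 - 5 = 1)
N = 23/2 (N = (-3 + (-9 + (⅛)*4))*(-1) = (-3 + (-9 + ½))*(-1) = (-3 - 17/2)*(-1) = -23/2*(-1) = 23/2 ≈ 11.500)
B(D) = 0 (B(D) = 0*(1 + D) = 0)
I = -79/2 (I = -51 + 23/2 = -79/2 ≈ -39.500)
d(c) = -79/2
d(88) + B(-215) = -79/2 + 0 = -79/2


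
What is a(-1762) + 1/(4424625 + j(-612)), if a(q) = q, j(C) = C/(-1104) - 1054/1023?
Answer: -23669228013874/13433160055 ≈ -1762.0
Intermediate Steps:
j(C) = -34/33 - C/1104 (j(C) = C*(-1/1104) - 1054*1/1023 = -C/1104 - 34/33 = -34/33 - C/1104)
a(-1762) + 1/(4424625 + j(-612)) = -1762 + 1/(4424625 + (-34/33 - 1/1104*(-612))) = -1762 + 1/(4424625 + (-34/33 + 51/92)) = -1762 + 1/(4424625 - 1445/3036) = -1762 + 1/(13433160055/3036) = -1762 + 3036/13433160055 = -23669228013874/13433160055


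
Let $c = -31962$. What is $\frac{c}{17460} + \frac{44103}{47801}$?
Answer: $- \frac{126296197}{139100910} \approx -0.90795$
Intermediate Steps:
$\frac{c}{17460} + \frac{44103}{47801} = - \frac{31962}{17460} + \frac{44103}{47801} = \left(-31962\right) \frac{1}{17460} + 44103 \cdot \frac{1}{47801} = - \frac{5327}{2910} + \frac{44103}{47801} = - \frac{126296197}{139100910}$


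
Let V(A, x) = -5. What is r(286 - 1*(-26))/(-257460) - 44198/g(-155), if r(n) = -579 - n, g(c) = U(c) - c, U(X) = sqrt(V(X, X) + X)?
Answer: -16797686653/59301620 + 25256*I*sqrt(10)/3455 ≈ -283.26 + 23.116*I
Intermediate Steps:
U(X) = sqrt(-5 + X)
g(c) = sqrt(-5 + c) - c
r(286 - 1*(-26))/(-257460) - 44198/g(-155) = (-579 - (286 - 1*(-26)))/(-257460) - 44198/(sqrt(-5 - 155) - 1*(-155)) = (-579 - (286 + 26))*(-1/257460) - 44198/(sqrt(-160) + 155) = (-579 - 1*312)*(-1/257460) - 44198/(4*I*sqrt(10) + 155) = (-579 - 312)*(-1/257460) - 44198/(155 + 4*I*sqrt(10)) = -891*(-1/257460) - 44198/(155 + 4*I*sqrt(10)) = 297/85820 - 44198/(155 + 4*I*sqrt(10))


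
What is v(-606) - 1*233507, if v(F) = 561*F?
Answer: -573473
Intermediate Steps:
v(-606) - 1*233507 = 561*(-606) - 1*233507 = -339966 - 233507 = -573473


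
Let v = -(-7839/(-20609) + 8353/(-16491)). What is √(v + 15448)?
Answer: 2*√446091181266962014815/339863019 ≈ 124.29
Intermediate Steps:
v = 42874028/339863019 (v = -(-7839*(-1/20609) + 8353*(-1/16491)) = -(7839/20609 - 8353/16491) = -1*(-42874028/339863019) = 42874028/339863019 ≈ 0.12615)
√(v + 15448) = √(42874028/339863019 + 15448) = √(5250246791540/339863019) = 2*√446091181266962014815/339863019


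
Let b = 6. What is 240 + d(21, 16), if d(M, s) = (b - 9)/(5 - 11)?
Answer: 481/2 ≈ 240.50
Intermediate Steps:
d(M, s) = ½ (d(M, s) = (6 - 9)/(5 - 11) = -3/(-6) = -3*(-⅙) = ½)
240 + d(21, 16) = 240 + ½ = 481/2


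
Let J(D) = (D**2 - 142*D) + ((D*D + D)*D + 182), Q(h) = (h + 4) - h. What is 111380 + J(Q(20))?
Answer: 111090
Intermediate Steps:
Q(h) = 4 (Q(h) = (4 + h) - h = 4)
J(D) = 182 + D**2 - 142*D + D*(D + D**2) (J(D) = (D**2 - 142*D) + ((D**2 + D)*D + 182) = (D**2 - 142*D) + ((D + D**2)*D + 182) = (D**2 - 142*D) + (D*(D + D**2) + 182) = (D**2 - 142*D) + (182 + D*(D + D**2)) = 182 + D**2 - 142*D + D*(D + D**2))
111380 + J(Q(20)) = 111380 + (182 + 4**3 - 142*4 + 2*4**2) = 111380 + (182 + 64 - 568 + 2*16) = 111380 + (182 + 64 - 568 + 32) = 111380 - 290 = 111090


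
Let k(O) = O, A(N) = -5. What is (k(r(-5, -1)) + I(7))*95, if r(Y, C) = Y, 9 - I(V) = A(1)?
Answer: 855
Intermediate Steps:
I(V) = 14 (I(V) = 9 - 1*(-5) = 9 + 5 = 14)
(k(r(-5, -1)) + I(7))*95 = (-5 + 14)*95 = 9*95 = 855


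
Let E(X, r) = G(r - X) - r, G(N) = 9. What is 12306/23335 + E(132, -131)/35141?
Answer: 435712046/820015235 ≈ 0.53135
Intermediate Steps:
E(X, r) = 9 - r
12306/23335 + E(132, -131)/35141 = 12306/23335 + (9 - 1*(-131))/35141 = 12306*(1/23335) + (9 + 131)*(1/35141) = 12306/23335 + 140*(1/35141) = 12306/23335 + 140/35141 = 435712046/820015235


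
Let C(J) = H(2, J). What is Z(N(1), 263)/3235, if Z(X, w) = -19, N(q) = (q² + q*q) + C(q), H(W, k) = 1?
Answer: -19/3235 ≈ -0.0058733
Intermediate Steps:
C(J) = 1
N(q) = 1 + 2*q² (N(q) = (q² + q*q) + 1 = (q² + q²) + 1 = 2*q² + 1 = 1 + 2*q²)
Z(N(1), 263)/3235 = -19/3235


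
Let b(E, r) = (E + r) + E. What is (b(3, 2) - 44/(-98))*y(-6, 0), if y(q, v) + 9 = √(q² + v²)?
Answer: -1242/49 ≈ -25.347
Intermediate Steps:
b(E, r) = r + 2*E
y(q, v) = -9 + √(q² + v²)
(b(3, 2) - 44/(-98))*y(-6, 0) = ((2 + 2*3) - 44/(-98))*(-9 + √((-6)² + 0²)) = ((2 + 6) - 44*(-1/98))*(-9 + √(36 + 0)) = (8 + 22/49)*(-9 + √36) = 414*(-9 + 6)/49 = (414/49)*(-3) = -1242/49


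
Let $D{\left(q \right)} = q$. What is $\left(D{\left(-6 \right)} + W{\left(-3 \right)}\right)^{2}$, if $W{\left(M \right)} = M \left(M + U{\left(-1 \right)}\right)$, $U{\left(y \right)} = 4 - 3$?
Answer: $0$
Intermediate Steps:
$U{\left(y \right)} = 1$ ($U{\left(y \right)} = 4 - 3 = 1$)
$W{\left(M \right)} = M \left(1 + M\right)$ ($W{\left(M \right)} = M \left(M + 1\right) = M \left(1 + M\right)$)
$\left(D{\left(-6 \right)} + W{\left(-3 \right)}\right)^{2} = \left(-6 - 3 \left(1 - 3\right)\right)^{2} = \left(-6 - -6\right)^{2} = \left(-6 + 6\right)^{2} = 0^{2} = 0$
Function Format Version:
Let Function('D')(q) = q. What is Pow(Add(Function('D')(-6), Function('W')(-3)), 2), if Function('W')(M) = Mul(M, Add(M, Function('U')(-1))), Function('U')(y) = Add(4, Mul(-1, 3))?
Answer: 0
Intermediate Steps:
Function('U')(y) = 1 (Function('U')(y) = Add(4, -3) = 1)
Function('W')(M) = Mul(M, Add(1, M)) (Function('W')(M) = Mul(M, Add(M, 1)) = Mul(M, Add(1, M)))
Pow(Add(Function('D')(-6), Function('W')(-3)), 2) = Pow(Add(-6, Mul(-3, Add(1, -3))), 2) = Pow(Add(-6, Mul(-3, -2)), 2) = Pow(Add(-6, 6), 2) = Pow(0, 2) = 0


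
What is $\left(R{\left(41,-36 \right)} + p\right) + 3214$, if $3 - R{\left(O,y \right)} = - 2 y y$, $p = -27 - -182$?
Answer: $5964$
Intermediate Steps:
$p = 155$ ($p = -27 + 182 = 155$)
$R{\left(O,y \right)} = 3 + 2 y^{2}$ ($R{\left(O,y \right)} = 3 - - 2 y y = 3 - - 2 y^{2} = 3 + 2 y^{2}$)
$\left(R{\left(41,-36 \right)} + p\right) + 3214 = \left(\left(3 + 2 \left(-36\right)^{2}\right) + 155\right) + 3214 = \left(\left(3 + 2 \cdot 1296\right) + 155\right) + 3214 = \left(\left(3 + 2592\right) + 155\right) + 3214 = \left(2595 + 155\right) + 3214 = 2750 + 3214 = 5964$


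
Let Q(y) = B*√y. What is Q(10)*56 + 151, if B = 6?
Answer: 151 + 336*√10 ≈ 1213.5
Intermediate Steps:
Q(y) = 6*√y
Q(10)*56 + 151 = (6*√10)*56 + 151 = 336*√10 + 151 = 151 + 336*√10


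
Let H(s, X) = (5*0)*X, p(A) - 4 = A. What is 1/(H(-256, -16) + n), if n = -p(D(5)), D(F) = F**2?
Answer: -1/29 ≈ -0.034483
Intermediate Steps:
p(A) = 4 + A
H(s, X) = 0 (H(s, X) = 0*X = 0)
n = -29 (n = -(4 + 5**2) = -(4 + 25) = -1*29 = -29)
1/(H(-256, -16) + n) = 1/(0 - 29) = 1/(-29) = -1/29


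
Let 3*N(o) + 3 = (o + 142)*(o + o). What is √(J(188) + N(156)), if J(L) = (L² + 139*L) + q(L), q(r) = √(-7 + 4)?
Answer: √(92467 + I*√3) ≈ 304.08 + 0.003*I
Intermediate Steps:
q(r) = I*√3 (q(r) = √(-3) = I*√3)
N(o) = -1 + 2*o*(142 + o)/3 (N(o) = -1 + ((o + 142)*(o + o))/3 = -1 + ((142 + o)*(2*o))/3 = -1 + (2*o*(142 + o))/3 = -1 + 2*o*(142 + o)/3)
J(L) = L² + 139*L + I*√3 (J(L) = (L² + 139*L) + I*√3 = L² + 139*L + I*√3)
√(J(188) + N(156)) = √((188² + 139*188 + I*√3) + (-1 + (⅔)*156² + (284/3)*156)) = √((35344 + 26132 + I*√3) + (-1 + (⅔)*24336 + 14768)) = √((61476 + I*√3) + (-1 + 16224 + 14768)) = √((61476 + I*√3) + 30991) = √(92467 + I*√3)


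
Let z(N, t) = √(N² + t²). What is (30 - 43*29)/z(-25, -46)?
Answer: -1217*√2741/2741 ≈ -23.245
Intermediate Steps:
(30 - 43*29)/z(-25, -46) = (30 - 43*29)/(√((-25)² + (-46)²)) = (30 - 1247)/(√(625 + 2116)) = -1217*√2741/2741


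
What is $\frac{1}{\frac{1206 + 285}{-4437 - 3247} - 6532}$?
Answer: $- \frac{7684}{50193379} \approx -0.00015309$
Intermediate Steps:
$\frac{1}{\frac{1206 + 285}{-4437 - 3247} - 6532} = \frac{1}{\frac{1491}{-7684} - 6532} = \frac{1}{1491 \left(- \frac{1}{7684}\right) - 6532} = \frac{1}{- \frac{1491}{7684} - 6532} = \frac{1}{- \frac{50193379}{7684}} = - \frac{7684}{50193379}$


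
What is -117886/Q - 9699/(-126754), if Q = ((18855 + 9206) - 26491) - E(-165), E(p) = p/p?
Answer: -14927304313/198877026 ≈ -75.058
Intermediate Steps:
E(p) = 1
Q = 1569 (Q = ((18855 + 9206) - 26491) - 1*1 = (28061 - 26491) - 1 = 1570 - 1 = 1569)
-117886/Q - 9699/(-126754) = -117886/1569 - 9699/(-126754) = -117886*1/1569 - 9699*(-1/126754) = -117886/1569 + 9699/126754 = -14927304313/198877026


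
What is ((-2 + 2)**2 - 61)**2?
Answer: 3721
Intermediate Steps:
((-2 + 2)**2 - 61)**2 = (0**2 - 61)**2 = (0 - 61)**2 = (-61)**2 = 3721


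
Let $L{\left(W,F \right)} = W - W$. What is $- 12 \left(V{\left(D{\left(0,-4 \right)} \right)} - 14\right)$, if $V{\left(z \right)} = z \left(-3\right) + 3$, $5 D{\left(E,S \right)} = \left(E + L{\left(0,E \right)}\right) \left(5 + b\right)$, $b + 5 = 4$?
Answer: $132$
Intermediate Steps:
$b = -1$ ($b = -5 + 4 = -1$)
$L{\left(W,F \right)} = 0$
$D{\left(E,S \right)} = \frac{4 E}{5}$ ($D{\left(E,S \right)} = \frac{\left(E + 0\right) \left(5 - 1\right)}{5} = \frac{E 4}{5} = \frac{4 E}{5}$)
$V{\left(z \right)} = 3 - 3 z$ ($V{\left(z \right)} = - 3 z + 3 = 3 - 3 z$)
$- 12 \left(V{\left(D{\left(0,-4 \right)} \right)} - 14\right) = - 12 \left(\left(3 - 3 \cdot \frac{4}{5} \cdot 0\right) - 14\right) = - 12 \left(\left(3 - 0\right) - 14\right) = - 12 \left(\left(3 + 0\right) - 14\right) = - 12 \left(3 - 14\right) = \left(-12\right) \left(-11\right) = 132$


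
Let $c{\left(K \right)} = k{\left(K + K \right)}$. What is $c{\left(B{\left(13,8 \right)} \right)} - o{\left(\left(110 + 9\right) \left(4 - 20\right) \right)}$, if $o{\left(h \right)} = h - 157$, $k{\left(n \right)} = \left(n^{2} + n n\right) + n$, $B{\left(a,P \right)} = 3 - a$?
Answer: $2841$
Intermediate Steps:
$k{\left(n \right)} = n + 2 n^{2}$ ($k{\left(n \right)} = \left(n^{2} + n^{2}\right) + n = 2 n^{2} + n = n + 2 n^{2}$)
$o{\left(h \right)} = -157 + h$
$c{\left(K \right)} = 2 K \left(1 + 4 K\right)$ ($c{\left(K \right)} = \left(K + K\right) \left(1 + 2 \left(K + K\right)\right) = 2 K \left(1 + 2 \cdot 2 K\right) = 2 K \left(1 + 4 K\right)$)
$c{\left(B{\left(13,8 \right)} \right)} - o{\left(\left(110 + 9\right) \left(4 - 20\right) \right)} = 2 \left(3 - 13\right) \left(1 + 4 \left(3 - 13\right)\right) - \left(-157 + \left(110 + 9\right) \left(4 - 20\right)\right) = 2 \left(3 - 13\right) \left(1 + 4 \left(3 - 13\right)\right) - \left(-157 + 119 \left(-16\right)\right) = 2 \left(-10\right) \left(1 + 4 \left(-10\right)\right) - \left(-157 - 1904\right) = 2 \left(-10\right) \left(1 - 40\right) - -2061 = 2 \left(-10\right) \left(-39\right) + 2061 = 780 + 2061 = 2841$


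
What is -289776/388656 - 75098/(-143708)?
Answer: -129748345/581801838 ≈ -0.22301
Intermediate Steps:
-289776/388656 - 75098/(-143708) = -289776*1/388656 - 75098*(-1/143708) = -6037/8097 + 37549/71854 = -129748345/581801838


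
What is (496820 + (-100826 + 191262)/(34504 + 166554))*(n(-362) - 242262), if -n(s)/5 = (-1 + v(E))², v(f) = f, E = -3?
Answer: -12103737988661316/100529 ≈ -1.2040e+11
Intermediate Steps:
n(s) = -80 (n(s) = -5*(-1 - 3)² = -5*(-4)² = -5*16 = -80)
(496820 + (-100826 + 191262)/(34504 + 166554))*(n(-362) - 242262) = (496820 + (-100826 + 191262)/(34504 + 166554))*(-80 - 242262) = (496820 + 90436/201058)*(-242342) = (496820 + 90436*(1/201058))*(-242342) = (496820 + 45218/100529)*(-242342) = (49944862998/100529)*(-242342) = -12103737988661316/100529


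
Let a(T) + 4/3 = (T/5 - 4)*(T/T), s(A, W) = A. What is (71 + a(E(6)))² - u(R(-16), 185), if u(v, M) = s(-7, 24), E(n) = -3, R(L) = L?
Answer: 954151/225 ≈ 4240.7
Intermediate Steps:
a(T) = -16/3 + T/5 (a(T) = -4/3 + (T/5 - 4)*(T/T) = -4/3 + (T*(⅕) - 4)*1 = -4/3 + (T/5 - 4)*1 = -4/3 + (-4 + T/5)*1 = -4/3 + (-4 + T/5) = -16/3 + T/5)
u(v, M) = -7
(71 + a(E(6)))² - u(R(-16), 185) = (71 + (-16/3 + (⅕)*(-3)))² - 1*(-7) = (71 + (-16/3 - ⅗))² + 7 = (71 - 89/15)² + 7 = (976/15)² + 7 = 952576/225 + 7 = 954151/225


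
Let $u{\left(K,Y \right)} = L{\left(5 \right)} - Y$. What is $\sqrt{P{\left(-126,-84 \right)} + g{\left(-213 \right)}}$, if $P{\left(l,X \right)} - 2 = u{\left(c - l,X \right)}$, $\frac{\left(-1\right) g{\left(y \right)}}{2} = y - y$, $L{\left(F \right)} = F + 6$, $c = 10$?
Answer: $\sqrt{97} \approx 9.8489$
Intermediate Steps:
$L{\left(F \right)} = 6 + F$
$g{\left(y \right)} = 0$ ($g{\left(y \right)} = - 2 \left(y - y\right) = \left(-2\right) 0 = 0$)
$u{\left(K,Y \right)} = 11 - Y$ ($u{\left(K,Y \right)} = \left(6 + 5\right) - Y = 11 - Y$)
$P{\left(l,X \right)} = 13 - X$ ($P{\left(l,X \right)} = 2 - \left(-11 + X\right) = 13 - X$)
$\sqrt{P{\left(-126,-84 \right)} + g{\left(-213 \right)}} = \sqrt{\left(13 - -84\right) + 0} = \sqrt{\left(13 + 84\right) + 0} = \sqrt{97 + 0} = \sqrt{97}$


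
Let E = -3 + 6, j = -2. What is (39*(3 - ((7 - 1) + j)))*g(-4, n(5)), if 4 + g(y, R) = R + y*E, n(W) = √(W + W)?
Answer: 624 - 39*√10 ≈ 500.67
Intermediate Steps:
n(W) = √2*√W (n(W) = √(2*W) = √2*√W)
E = 3
g(y, R) = -4 + R + 3*y (g(y, R) = -4 + (R + y*3) = -4 + (R + 3*y) = -4 + R + 3*y)
(39*(3 - ((7 - 1) + j)))*g(-4, n(5)) = (39*(3 - ((7 - 1) - 2)))*(-4 + √2*√5 + 3*(-4)) = (39*(3 - (6 - 2)))*(-4 + √10 - 12) = (39*(3 - 1*4))*(-16 + √10) = (39*(3 - 4))*(-16 + √10) = (39*(-1))*(-16 + √10) = -39*(-16 + √10) = 624 - 39*√10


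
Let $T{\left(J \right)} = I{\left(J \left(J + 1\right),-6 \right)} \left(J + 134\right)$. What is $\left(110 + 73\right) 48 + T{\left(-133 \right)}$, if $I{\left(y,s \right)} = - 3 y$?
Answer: $-43884$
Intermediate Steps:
$T{\left(J \right)} = - 3 J \left(1 + J\right) \left(134 + J\right)$ ($T{\left(J \right)} = - 3 J \left(J + 1\right) \left(J + 134\right) = - 3 J \left(1 + J\right) \left(134 + J\right)$)
$\left(110 + 73\right) 48 + T{\left(-133 \right)} = \left(110 + 73\right) 48 - - 399 \left(1 - 133\right) \left(134 - 133\right) = 183 \cdot 48 - \left(-399\right) \left(-132\right) 1 = 8784 - 52668 = -43884$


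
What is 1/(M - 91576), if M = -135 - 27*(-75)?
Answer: -1/89686 ≈ -1.1150e-5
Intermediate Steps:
M = 1890 (M = -135 + 2025 = 1890)
1/(M - 91576) = 1/(1890 - 91576) = 1/(-89686) = -1/89686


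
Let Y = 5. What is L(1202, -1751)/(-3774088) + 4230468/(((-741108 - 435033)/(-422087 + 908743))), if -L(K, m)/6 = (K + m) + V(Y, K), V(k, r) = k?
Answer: -323751118384624872/184952484767 ≈ -1.7505e+6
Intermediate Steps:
L(K, m) = -30 - 6*K - 6*m (L(K, m) = -6*((K + m) + 5) = -6*(5 + K + m) = -30 - 6*K - 6*m)
L(1202, -1751)/(-3774088) + 4230468/(((-741108 - 435033)/(-422087 + 908743))) = (-30 - 6*1202 - 6*(-1751))/(-3774088) + 4230468/(((-741108 - 435033)/(-422087 + 908743))) = (-30 - 7212 + 10506)*(-1/3774088) + 4230468/((-1176141/486656)) = 3264*(-1/3774088) + 4230468/((-1176141*1/486656)) = -408/471761 + 4230468/(-1176141/486656) = -408/471761 + 4230468*(-486656/1176141) = -408/471761 - 686260878336/392047 = -323751118384624872/184952484767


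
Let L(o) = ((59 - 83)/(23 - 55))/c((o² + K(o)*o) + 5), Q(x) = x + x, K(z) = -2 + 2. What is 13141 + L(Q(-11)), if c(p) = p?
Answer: 8567933/652 ≈ 13141.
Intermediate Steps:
K(z) = 0
Q(x) = 2*x
L(o) = 3/(4*(5 + o²)) (L(o) = ((59 - 83)/(23 - 55))/((o² + 0*o) + 5) = (-24/(-32))/((o² + 0) + 5) = (-24*(-1/32))/(o² + 5) = 3/(4*(5 + o²)))
13141 + L(Q(-11)) = 13141 + 3/(4*(5 + (2*(-11))²)) = 13141 + 3/(4*(5 + (-22)²)) = 13141 + 3/(4*(5 + 484)) = 13141 + (¾)/489 = 13141 + (¾)*(1/489) = 13141 + 1/652 = 8567933/652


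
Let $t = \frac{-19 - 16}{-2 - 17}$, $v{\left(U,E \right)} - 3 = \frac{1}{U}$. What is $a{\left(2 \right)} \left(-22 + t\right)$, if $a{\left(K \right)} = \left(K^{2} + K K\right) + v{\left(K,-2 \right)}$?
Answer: $- \frac{8809}{38} \approx -231.82$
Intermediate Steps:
$v{\left(U,E \right)} = 3 + \frac{1}{U}$
$a{\left(K \right)} = 3 + \frac{1}{K} + 2 K^{2}$ ($a{\left(K \right)} = \left(K^{2} + K K\right) + \left(3 + \frac{1}{K}\right) = \left(K^{2} + K^{2}\right) + \left(3 + \frac{1}{K}\right) = 2 K^{2} + \left(3 + \frac{1}{K}\right) = 3 + \frac{1}{K} + 2 K^{2}$)
$t = \frac{35}{19}$ ($t = - \frac{35}{-19} = \left(-35\right) \left(- \frac{1}{19}\right) = \frac{35}{19} \approx 1.8421$)
$a{\left(2 \right)} \left(-22 + t\right) = \left(3 + \frac{1}{2} + 2 \cdot 2^{2}\right) \left(-22 + \frac{35}{19}\right) = \left(3 + \frac{1}{2} + 2 \cdot 4\right) \left(- \frac{383}{19}\right) = \left(3 + \frac{1}{2} + 8\right) \left(- \frac{383}{19}\right) = \frac{23}{2} \left(- \frac{383}{19}\right) = - \frac{8809}{38}$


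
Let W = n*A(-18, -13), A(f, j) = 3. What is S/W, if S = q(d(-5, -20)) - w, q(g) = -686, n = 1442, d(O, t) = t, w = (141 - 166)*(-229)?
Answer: -2137/1442 ≈ -1.4820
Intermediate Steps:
w = 5725 (w = -25*(-229) = 5725)
W = 4326 (W = 1442*3 = 4326)
S = -6411 (S = -686 - 1*5725 = -686 - 5725 = -6411)
S/W = -6411/4326 = -6411*1/4326 = -2137/1442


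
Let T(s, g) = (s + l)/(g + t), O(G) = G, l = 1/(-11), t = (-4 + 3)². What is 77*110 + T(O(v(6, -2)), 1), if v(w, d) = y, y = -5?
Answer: 93142/11 ≈ 8467.5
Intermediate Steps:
t = 1 (t = (-1)² = 1)
v(w, d) = -5
l = -1/11 ≈ -0.090909
T(s, g) = (-1/11 + s)/(1 + g) (T(s, g) = (s - 1/11)/(g + 1) = (-1/11 + s)/(1 + g))
77*110 + T(O(v(6, -2)), 1) = 77*110 + (-1/11 - 5)/(1 + 1) = 8470 - 56/11/2 = 8470 + (½)*(-56/11) = 8470 - 28/11 = 93142/11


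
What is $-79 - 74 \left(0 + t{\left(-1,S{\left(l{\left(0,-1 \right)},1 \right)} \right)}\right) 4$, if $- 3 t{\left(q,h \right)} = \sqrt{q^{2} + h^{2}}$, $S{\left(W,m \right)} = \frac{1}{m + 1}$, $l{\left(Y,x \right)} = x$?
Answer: $-79 + \frac{148 \sqrt{5}}{3} \approx 31.313$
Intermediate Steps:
$S{\left(W,m \right)} = \frac{1}{1 + m}$
$t{\left(q,h \right)} = - \frac{\sqrt{h^{2} + q^{2}}}{3}$ ($t{\left(q,h \right)} = - \frac{\sqrt{q^{2} + h^{2}}}{3} = - \frac{\sqrt{h^{2} + q^{2}}}{3}$)
$-79 - 74 \left(0 + t{\left(-1,S{\left(l{\left(0,-1 \right)},1 \right)} \right)}\right) 4 = -79 - 74 \left(0 - \frac{\sqrt{\left(\frac{1}{1 + 1}\right)^{2} + \left(-1\right)^{2}}}{3}\right) 4 = -79 - 74 \left(0 - \frac{\sqrt{\left(\frac{1}{2}\right)^{2} + 1}}{3}\right) 4 = -79 - 74 \left(0 - \frac{\sqrt{\frac{1}{4} + 1}}{3}\right) 4 = -79 - 74 \left(0 - \frac{\sqrt{\frac{5}{4}}}{3}\right) 4 = -79 - 74 \left(0 - \frac{\frac{1}{2} \sqrt{5}}{3}\right) 4 = -79 - 74 \left(0 - \frac{\sqrt{5}}{6}\right) 4 = -79 - 74 - \frac{\sqrt{5}}{6} \cdot 4 = -79 - 74 \left(- \frac{2 \sqrt{5}}{3}\right) = -79 + \frac{148 \sqrt{5}}{3}$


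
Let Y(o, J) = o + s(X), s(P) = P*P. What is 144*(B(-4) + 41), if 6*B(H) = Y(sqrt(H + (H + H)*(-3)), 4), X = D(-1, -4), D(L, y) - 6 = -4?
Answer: 6000 + 48*sqrt(5) ≈ 6107.3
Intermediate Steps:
D(L, y) = 2 (D(L, y) = 6 - 4 = 2)
X = 2
s(P) = P**2
Y(o, J) = 4 + o (Y(o, J) = o + 2**2 = o + 4 = 4 + o)
B(H) = 2/3 + sqrt(5)*sqrt(-H)/6 (B(H) = (4 + sqrt(H + (H + H)*(-3)))/6 = (4 + sqrt(H + (2*H)*(-3)))/6 = (4 + sqrt(H - 6*H))/6 = (4 + sqrt(-5*H))/6 = (4 + sqrt(5)*sqrt(-H))/6 = 2/3 + sqrt(5)*sqrt(-H)/6)
144*(B(-4) + 41) = 144*((2/3 + sqrt(5)*sqrt(-1*(-4))/6) + 41) = 144*((2/3 + sqrt(5)*sqrt(4)/6) + 41) = 144*((2/3 + (1/6)*sqrt(5)*2) + 41) = 144*((2/3 + sqrt(5)/3) + 41) = 144*(125/3 + sqrt(5)/3) = 6000 + 48*sqrt(5)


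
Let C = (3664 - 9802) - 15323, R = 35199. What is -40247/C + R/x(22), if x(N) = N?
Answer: 68753743/42922 ≈ 1601.8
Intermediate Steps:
C = -21461 (C = -6138 - 15323 = -21461)
-40247/C + R/x(22) = -40247/(-21461) + 35199/22 = -40247*(-1/21461) + 35199*(1/22) = 40247/21461 + 35199/22 = 68753743/42922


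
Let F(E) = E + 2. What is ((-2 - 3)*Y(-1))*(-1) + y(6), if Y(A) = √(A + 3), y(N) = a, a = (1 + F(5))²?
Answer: 64 + 5*√2 ≈ 71.071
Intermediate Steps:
F(E) = 2 + E
a = 64 (a = (1 + (2 + 5))² = (1 + 7)² = 8² = 64)
y(N) = 64
Y(A) = √(3 + A)
((-2 - 3)*Y(-1))*(-1) + y(6) = ((-2 - 3)*√(3 - 1))*(-1) + 64 = -5*√2*(-1) + 64 = 5*√2 + 64 = 64 + 5*√2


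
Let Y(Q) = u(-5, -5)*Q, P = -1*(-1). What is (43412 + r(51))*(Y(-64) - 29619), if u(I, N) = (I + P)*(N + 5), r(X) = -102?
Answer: -1282798890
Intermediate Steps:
P = 1
u(I, N) = (1 + I)*(5 + N) (u(I, N) = (I + 1)*(N + 5) = (1 + I)*(5 + N))
Y(Q) = 0 (Y(Q) = (5 - 5 + 5*(-5) - 5*(-5))*Q = (5 - 5 - 25 + 25)*Q = 0*Q = 0)
(43412 + r(51))*(Y(-64) - 29619) = (43412 - 102)*(0 - 29619) = 43310*(-29619) = -1282798890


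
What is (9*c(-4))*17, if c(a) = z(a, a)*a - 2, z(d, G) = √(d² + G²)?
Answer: -306 - 2448*√2 ≈ -3768.0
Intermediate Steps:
z(d, G) = √(G² + d²)
c(a) = -2 + a*√2*√(a²) (c(a) = √(a² + a²)*a - 2 = √(2*a²)*a - 2 = (√2*√(a²))*a - 2 = a*√2*√(a²) - 2 = -2 + a*√2*√(a²))
(9*c(-4))*17 = (9*(-2 - 4*√2*√((-4)²)))*17 = (9*(-2 - 4*√2*√16))*17 = (9*(-2 - 4*√2*4))*17 = (9*(-2 - 16*√2))*17 = (-18 - 144*√2)*17 = -306 - 2448*√2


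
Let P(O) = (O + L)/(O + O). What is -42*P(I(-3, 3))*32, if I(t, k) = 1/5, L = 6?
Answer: -20832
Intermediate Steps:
I(t, k) = 1/5 (I(t, k) = 1*(1/5) = 1/5)
P(O) = (6 + O)/(2*O) (P(O) = (O + 6)/(O + O) = (6 + O)/((2*O)) = (6 + O)*(1/(2*O)) = (6 + O)/(2*O))
-42*P(I(-3, 3))*32 = -21*(6 + 1/5)/1/5*32 = -21*5*31/5*32 = -42*31/2*32 = -651*32 = -20832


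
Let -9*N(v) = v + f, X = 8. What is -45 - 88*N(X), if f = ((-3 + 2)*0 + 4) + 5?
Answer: 1091/9 ≈ 121.22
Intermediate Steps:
f = 9 (f = (-1*0 + 4) + 5 = (0 + 4) + 5 = 4 + 5 = 9)
N(v) = -1 - v/9 (N(v) = -(v + 9)/9 = -(9 + v)/9 = -1 - v/9)
-45 - 88*N(X) = -45 - 88*(-1 - ⅑*8) = -45 - 88*(-1 - 8/9) = -45 - 88*(-17/9) = -45 + 1496/9 = 1091/9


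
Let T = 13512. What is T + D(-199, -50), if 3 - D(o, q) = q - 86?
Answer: 13651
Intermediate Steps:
D(o, q) = 89 - q (D(o, q) = 3 - (q - 86) = 3 - (-86 + q) = 3 + (86 - q) = 89 - q)
T + D(-199, -50) = 13512 + (89 - 1*(-50)) = 13512 + (89 + 50) = 13512 + 139 = 13651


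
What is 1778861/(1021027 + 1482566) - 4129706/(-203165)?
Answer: 10700505328723/508642471845 ≈ 21.037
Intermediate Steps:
1778861/(1021027 + 1482566) - 4129706/(-203165) = 1778861/2503593 - 4129706*(-1/203165) = 1778861*(1/2503593) + 4129706/203165 = 1778861/2503593 + 4129706/203165 = 10700505328723/508642471845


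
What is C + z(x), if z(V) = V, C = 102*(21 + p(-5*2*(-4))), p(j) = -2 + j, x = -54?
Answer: 5964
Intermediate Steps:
C = 6018 (C = 102*(21 + (-2 - 5*2*(-4))) = 102*(21 + (-2 - 10*(-4))) = 102*(21 + (-2 + 40)) = 102*(21 + 38) = 102*59 = 6018)
C + z(x) = 6018 - 54 = 5964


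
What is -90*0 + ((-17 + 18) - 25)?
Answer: -24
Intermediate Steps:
-90*0 + ((-17 + 18) - 25) = -15*0 + (1 - 25) = 0 - 24 = -24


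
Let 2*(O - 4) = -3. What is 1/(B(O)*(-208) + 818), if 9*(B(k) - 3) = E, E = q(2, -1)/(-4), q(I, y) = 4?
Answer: 9/1954 ≈ 0.0046059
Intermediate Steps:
O = 5/2 (O = 4 + (½)*(-3) = 4 - 3/2 = 5/2 ≈ 2.5000)
E = -1 (E = 4/(-4) = 4*(-¼) = -1)
B(k) = 26/9 (B(k) = 3 + (⅑)*(-1) = 3 - ⅑ = 26/9)
1/(B(O)*(-208) + 818) = 1/((26/9)*(-208) + 818) = 1/(-5408/9 + 818) = 1/(1954/9) = 9/1954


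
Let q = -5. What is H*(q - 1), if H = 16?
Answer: -96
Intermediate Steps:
H*(q - 1) = 16*(-5 - 1) = 16*(-6) = -96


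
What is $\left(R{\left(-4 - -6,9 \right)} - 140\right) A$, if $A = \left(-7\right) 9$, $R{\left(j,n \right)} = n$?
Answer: $8253$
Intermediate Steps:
$A = -63$
$\left(R{\left(-4 - -6,9 \right)} - 140\right) A = \left(9 - 140\right) \left(-63\right) = \left(-131\right) \left(-63\right) = 8253$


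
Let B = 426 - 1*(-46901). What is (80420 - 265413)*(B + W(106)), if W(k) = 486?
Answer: -8845070309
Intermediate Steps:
B = 47327 (B = 426 + 46901 = 47327)
(80420 - 265413)*(B + W(106)) = (80420 - 265413)*(47327 + 486) = -184993*47813 = -8845070309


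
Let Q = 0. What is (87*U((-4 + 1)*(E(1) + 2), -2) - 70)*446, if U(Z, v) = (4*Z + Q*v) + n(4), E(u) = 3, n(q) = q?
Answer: -2204132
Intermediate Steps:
U(Z, v) = 4 + 4*Z (U(Z, v) = (4*Z + 0*v) + 4 = (4*Z + 0) + 4 = 4*Z + 4 = 4 + 4*Z)
(87*U((-4 + 1)*(E(1) + 2), -2) - 70)*446 = (87*(4 + 4*((-4 + 1)*(3 + 2))) - 70)*446 = (87*(4 + 4*(-3*5)) - 70)*446 = (87*(4 + 4*(-15)) - 70)*446 = (87*(4 - 60) - 70)*446 = (87*(-56) - 70)*446 = (-4872 - 70)*446 = -4942*446 = -2204132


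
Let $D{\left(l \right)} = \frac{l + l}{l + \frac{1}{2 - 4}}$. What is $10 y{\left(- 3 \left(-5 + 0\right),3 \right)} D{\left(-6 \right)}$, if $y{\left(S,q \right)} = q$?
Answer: $\frac{720}{13} \approx 55.385$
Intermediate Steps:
$D{\left(l \right)} = \frac{2 l}{- \frac{1}{2} + l}$ ($D{\left(l \right)} = \frac{2 l}{l + \frac{1}{-2}} = \frac{2 l}{l - \frac{1}{2}} = \frac{2 l}{- \frac{1}{2} + l}$)
$10 y{\left(- 3 \left(-5 + 0\right),3 \right)} D{\left(-6 \right)} = 10 \cdot 3 \cdot 4 \left(-6\right) \frac{1}{-1 + 2 \left(-6\right)} = 30 \cdot 4 \left(-6\right) \frac{1}{-1 - 12} = 30 \cdot 4 \left(-6\right) \frac{1}{-13} = 30 \cdot 4 \left(-6\right) \left(- \frac{1}{13}\right) = 30 \cdot \frac{24}{13} = \frac{720}{13}$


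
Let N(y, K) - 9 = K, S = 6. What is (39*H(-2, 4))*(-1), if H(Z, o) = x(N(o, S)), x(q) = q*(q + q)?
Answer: -17550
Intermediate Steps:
N(y, K) = 9 + K
x(q) = 2*q² (x(q) = q*(2*q) = 2*q²)
H(Z, o) = 450 (H(Z, o) = 2*(9 + 6)² = 2*15² = 2*225 = 450)
(39*H(-2, 4))*(-1) = (39*450)*(-1) = 17550*(-1) = -17550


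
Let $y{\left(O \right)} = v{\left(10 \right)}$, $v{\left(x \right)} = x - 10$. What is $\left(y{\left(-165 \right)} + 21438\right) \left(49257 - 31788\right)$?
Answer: $374500422$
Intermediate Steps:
$v{\left(x \right)} = -10 + x$
$y{\left(O \right)} = 0$ ($y{\left(O \right)} = -10 + 10 = 0$)
$\left(y{\left(-165 \right)} + 21438\right) \left(49257 - 31788\right) = \left(0 + 21438\right) \left(49257 - 31788\right) = 21438 \cdot 17469 = 374500422$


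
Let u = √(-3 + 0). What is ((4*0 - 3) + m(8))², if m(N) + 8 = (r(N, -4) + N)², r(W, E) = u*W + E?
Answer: 22681 - 23936*I*√3 ≈ 22681.0 - 41458.0*I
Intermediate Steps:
u = I*√3 (u = √(-3) = I*√3 ≈ 1.732*I)
r(W, E) = E + I*W*√3 (r(W, E) = (I*√3)*W + E = I*W*√3 + E = E + I*W*√3)
m(N) = -8 + (-4 + N + I*N*√3)² (m(N) = -8 + ((-4 + I*N*√3) + N)² = -8 + (-4 + N + I*N*√3)²)
((4*0 - 3) + m(8))² = ((4*0 - 3) + (-8 + (-4 + 8 + I*8*√3)²))² = ((0 - 3) + (-8 + (-4 + 8 + 8*I*√3)²))² = (-3 + (-8 + (4 + 8*I*√3)²))² = (-11 + (4 + 8*I*√3)²)²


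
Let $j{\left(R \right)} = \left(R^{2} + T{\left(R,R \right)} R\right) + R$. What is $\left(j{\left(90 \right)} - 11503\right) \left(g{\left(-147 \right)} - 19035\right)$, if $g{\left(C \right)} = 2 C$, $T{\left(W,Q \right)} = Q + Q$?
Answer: $-249092823$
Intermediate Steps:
$T{\left(W,Q \right)} = 2 Q$
$j{\left(R \right)} = R + 3 R^{2}$ ($j{\left(R \right)} = \left(R^{2} + 2 R R\right) + R = \left(R^{2} + 2 R^{2}\right) + R = 3 R^{2} + R = R + 3 R^{2}$)
$\left(j{\left(90 \right)} - 11503\right) \left(g{\left(-147 \right)} - 19035\right) = \left(90 \left(1 + 3 \cdot 90\right) - 11503\right) \left(2 \left(-147\right) - 19035\right) = \left(90 \left(1 + 270\right) - 11503\right) \left(-294 - 19035\right) = \left(90 \cdot 271 - 11503\right) \left(-19329\right) = \left(24390 - 11503\right) \left(-19329\right) = 12887 \left(-19329\right) = -249092823$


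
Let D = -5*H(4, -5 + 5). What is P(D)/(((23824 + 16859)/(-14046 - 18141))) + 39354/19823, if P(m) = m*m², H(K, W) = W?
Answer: 39354/19823 ≈ 1.9853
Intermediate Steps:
D = 0 (D = -5*(-5 + 5) = -5*0 = 0)
P(m) = m³
P(D)/(((23824 + 16859)/(-14046 - 18141))) + 39354/19823 = 0³/(((23824 + 16859)/(-14046 - 18141))) + 39354/19823 = 0/((40683/(-32187))) + 39354*(1/19823) = 0/((40683*(-1/32187))) + 39354/19823 = 0/(-13561/10729) + 39354/19823 = 0*(-10729/13561) + 39354/19823 = 0 + 39354/19823 = 39354/19823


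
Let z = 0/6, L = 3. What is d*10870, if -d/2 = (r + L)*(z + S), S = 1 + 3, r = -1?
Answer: -173920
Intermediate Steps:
z = 0 (z = 0*(⅙) = 0)
S = 4
d = -16 (d = -2*(-1 + 3)*(0 + 4) = -4*4 = -2*8 = -16)
d*10870 = -16*10870 = -173920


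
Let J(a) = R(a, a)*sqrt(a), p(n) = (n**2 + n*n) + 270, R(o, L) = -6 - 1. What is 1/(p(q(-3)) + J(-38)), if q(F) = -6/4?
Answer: 1098/308849 + 28*I*sqrt(38)/308849 ≈ 0.0035551 + 0.00055886*I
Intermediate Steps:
q(F) = -3/2 (q(F) = -6*1/4 = -3/2)
R(o, L) = -7
p(n) = 270 + 2*n**2 (p(n) = (n**2 + n**2) + 270 = 2*n**2 + 270 = 270 + 2*n**2)
J(a) = -7*sqrt(a)
1/(p(q(-3)) + J(-38)) = 1/((270 + 2*(-3/2)**2) - 7*I*sqrt(38)) = 1/((270 + 2*(9/4)) - 7*I*sqrt(38)) = 1/((270 + 9/2) - 7*I*sqrt(38)) = 1/(549/2 - 7*I*sqrt(38))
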